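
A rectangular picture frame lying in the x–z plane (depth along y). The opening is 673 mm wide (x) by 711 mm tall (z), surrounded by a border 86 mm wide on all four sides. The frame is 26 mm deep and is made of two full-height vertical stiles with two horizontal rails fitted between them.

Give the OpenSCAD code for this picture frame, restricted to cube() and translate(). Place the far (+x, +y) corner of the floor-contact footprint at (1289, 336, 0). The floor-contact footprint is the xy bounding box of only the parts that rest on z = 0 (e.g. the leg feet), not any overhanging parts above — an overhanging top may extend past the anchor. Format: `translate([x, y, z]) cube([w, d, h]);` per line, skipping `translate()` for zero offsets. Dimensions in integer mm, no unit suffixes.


translate([444, 310, 0]) cube([86, 26, 883]);
translate([1203, 310, 0]) cube([86, 26, 883]);
translate([530, 310, 0]) cube([673, 26, 86]);
translate([530, 310, 797]) cube([673, 26, 86]);


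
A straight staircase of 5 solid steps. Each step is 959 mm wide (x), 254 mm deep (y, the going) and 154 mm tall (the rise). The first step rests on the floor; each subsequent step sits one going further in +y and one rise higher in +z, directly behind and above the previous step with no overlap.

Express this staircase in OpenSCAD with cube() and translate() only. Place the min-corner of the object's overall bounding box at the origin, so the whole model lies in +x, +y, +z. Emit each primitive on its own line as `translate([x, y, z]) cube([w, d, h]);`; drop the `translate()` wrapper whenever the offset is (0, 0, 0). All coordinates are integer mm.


cube([959, 254, 154]);
translate([0, 254, 154]) cube([959, 254, 154]);
translate([0, 508, 308]) cube([959, 254, 154]);
translate([0, 762, 462]) cube([959, 254, 154]);
translate([0, 1016, 616]) cube([959, 254, 154]);


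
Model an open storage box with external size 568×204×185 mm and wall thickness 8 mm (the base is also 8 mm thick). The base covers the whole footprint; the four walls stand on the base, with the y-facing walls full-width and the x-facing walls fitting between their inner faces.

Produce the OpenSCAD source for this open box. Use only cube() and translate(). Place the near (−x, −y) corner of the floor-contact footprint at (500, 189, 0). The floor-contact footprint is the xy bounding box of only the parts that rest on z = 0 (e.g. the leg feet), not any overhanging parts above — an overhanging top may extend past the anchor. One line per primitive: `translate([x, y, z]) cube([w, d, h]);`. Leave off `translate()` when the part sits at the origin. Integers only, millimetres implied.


translate([500, 189, 0]) cube([568, 204, 8]);
translate([500, 189, 8]) cube([568, 8, 177]);
translate([500, 385, 8]) cube([568, 8, 177]);
translate([500, 197, 8]) cube([8, 188, 177]);
translate([1060, 197, 8]) cube([8, 188, 177]);


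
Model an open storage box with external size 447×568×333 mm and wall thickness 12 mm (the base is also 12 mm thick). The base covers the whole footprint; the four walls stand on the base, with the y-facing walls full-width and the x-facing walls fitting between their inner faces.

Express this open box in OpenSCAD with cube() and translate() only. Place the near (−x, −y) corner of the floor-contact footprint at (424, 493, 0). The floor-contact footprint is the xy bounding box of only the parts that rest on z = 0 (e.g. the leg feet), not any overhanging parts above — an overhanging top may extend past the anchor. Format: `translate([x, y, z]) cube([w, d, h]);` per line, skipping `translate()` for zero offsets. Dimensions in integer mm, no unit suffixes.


translate([424, 493, 0]) cube([447, 568, 12]);
translate([424, 493, 12]) cube([447, 12, 321]);
translate([424, 1049, 12]) cube([447, 12, 321]);
translate([424, 505, 12]) cube([12, 544, 321]);
translate([859, 505, 12]) cube([12, 544, 321]);


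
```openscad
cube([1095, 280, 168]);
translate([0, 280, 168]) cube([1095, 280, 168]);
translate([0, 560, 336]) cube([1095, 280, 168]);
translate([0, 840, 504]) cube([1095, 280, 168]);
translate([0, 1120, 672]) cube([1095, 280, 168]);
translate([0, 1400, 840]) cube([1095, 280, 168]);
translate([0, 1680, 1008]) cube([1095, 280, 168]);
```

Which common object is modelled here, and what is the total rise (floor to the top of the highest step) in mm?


A staircase. The total rise is 1176 mm.

7 identical blocks, each offset up and back from the previous — a staircase. Each step is 168 mm tall and there are 7 of them, so the total rise is 7 × 168 = 1176 mm.


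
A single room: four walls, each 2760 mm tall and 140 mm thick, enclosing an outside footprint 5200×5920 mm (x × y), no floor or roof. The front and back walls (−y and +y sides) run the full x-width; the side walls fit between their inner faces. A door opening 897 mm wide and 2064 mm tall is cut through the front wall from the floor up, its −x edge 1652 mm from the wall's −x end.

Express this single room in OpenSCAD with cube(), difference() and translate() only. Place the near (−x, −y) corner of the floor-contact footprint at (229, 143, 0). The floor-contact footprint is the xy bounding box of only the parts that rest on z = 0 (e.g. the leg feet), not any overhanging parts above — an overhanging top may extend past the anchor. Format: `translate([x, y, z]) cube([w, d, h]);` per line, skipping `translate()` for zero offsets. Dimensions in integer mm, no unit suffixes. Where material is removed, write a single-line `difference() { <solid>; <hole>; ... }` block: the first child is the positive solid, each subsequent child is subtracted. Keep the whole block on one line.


difference() { translate([229, 143, 0]) cube([5200, 140, 2760]); translate([1881, 143, 0]) cube([897, 140, 2064]); }
translate([229, 5923, 0]) cube([5200, 140, 2760]);
translate([229, 283, 0]) cube([140, 5640, 2760]);
translate([5289, 283, 0]) cube([140, 5640, 2760]);


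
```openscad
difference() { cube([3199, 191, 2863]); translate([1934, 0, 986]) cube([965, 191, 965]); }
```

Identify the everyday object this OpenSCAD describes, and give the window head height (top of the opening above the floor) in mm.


A wall with a window opening. The window head height is 1951 mm.

A wall with a rectangular opening subtracted — a window. Sill at z = 986, opening 965 mm tall, so the head is at 986 + 965 = 1951 mm.


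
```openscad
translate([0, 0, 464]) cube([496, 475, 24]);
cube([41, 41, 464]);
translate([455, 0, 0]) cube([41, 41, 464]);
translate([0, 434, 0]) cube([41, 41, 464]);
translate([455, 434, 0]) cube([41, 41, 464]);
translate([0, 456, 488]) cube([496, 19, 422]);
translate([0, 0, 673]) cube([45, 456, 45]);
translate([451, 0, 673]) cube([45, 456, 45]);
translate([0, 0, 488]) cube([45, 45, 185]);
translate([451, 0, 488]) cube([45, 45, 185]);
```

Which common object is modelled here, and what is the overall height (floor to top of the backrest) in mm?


A chair. The overall height is 910 mm.

A slab on four corner posts with a tall panel at the back — a chair. The seat slab sits at z = 464 with thickness 24, and the 422 mm backrest starts at the seat top, so the overall height is 464 + 24 + 422 = 910 mm.


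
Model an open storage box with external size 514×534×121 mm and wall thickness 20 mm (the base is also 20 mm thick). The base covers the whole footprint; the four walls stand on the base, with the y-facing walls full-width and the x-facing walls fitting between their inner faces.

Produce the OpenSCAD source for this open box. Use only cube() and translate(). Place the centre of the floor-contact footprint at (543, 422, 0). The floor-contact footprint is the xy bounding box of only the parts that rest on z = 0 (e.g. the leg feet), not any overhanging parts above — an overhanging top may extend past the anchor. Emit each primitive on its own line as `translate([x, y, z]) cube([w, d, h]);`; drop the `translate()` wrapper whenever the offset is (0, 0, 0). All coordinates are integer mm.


translate([286, 155, 0]) cube([514, 534, 20]);
translate([286, 155, 20]) cube([514, 20, 101]);
translate([286, 669, 20]) cube([514, 20, 101]);
translate([286, 175, 20]) cube([20, 494, 101]);
translate([780, 175, 20]) cube([20, 494, 101]);


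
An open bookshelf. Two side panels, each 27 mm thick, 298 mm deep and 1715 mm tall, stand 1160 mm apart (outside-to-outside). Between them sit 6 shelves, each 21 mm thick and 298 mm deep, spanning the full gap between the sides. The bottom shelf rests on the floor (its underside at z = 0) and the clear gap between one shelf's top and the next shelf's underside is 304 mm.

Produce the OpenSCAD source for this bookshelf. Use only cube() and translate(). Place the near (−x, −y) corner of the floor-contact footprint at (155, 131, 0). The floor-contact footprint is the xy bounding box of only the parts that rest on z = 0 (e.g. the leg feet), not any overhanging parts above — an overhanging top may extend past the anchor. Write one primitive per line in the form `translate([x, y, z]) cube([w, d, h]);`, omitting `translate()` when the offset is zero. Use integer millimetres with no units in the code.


translate([155, 131, 0]) cube([27, 298, 1715]);
translate([1288, 131, 0]) cube([27, 298, 1715]);
translate([182, 131, 0]) cube([1106, 298, 21]);
translate([182, 131, 325]) cube([1106, 298, 21]);
translate([182, 131, 650]) cube([1106, 298, 21]);
translate([182, 131, 975]) cube([1106, 298, 21]);
translate([182, 131, 1300]) cube([1106, 298, 21]);
translate([182, 131, 1625]) cube([1106, 298, 21]);


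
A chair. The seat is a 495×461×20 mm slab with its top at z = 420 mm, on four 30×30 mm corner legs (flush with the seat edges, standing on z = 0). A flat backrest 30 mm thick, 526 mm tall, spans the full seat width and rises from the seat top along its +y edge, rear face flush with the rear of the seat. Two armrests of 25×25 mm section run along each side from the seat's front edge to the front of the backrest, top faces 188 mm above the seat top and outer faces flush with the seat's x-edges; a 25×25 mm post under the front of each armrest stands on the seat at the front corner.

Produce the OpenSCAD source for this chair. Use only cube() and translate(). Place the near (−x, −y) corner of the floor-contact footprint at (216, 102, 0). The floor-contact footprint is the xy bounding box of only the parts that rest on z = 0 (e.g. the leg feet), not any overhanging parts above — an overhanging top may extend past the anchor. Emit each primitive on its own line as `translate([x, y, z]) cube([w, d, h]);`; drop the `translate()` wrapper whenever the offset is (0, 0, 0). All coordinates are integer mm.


// leg_h = 420 - 20 = 400
// arm post h = 188 - 25 = 163
translate([216, 102, 400]) cube([495, 461, 20]);
translate([216, 102, 0]) cube([30, 30, 400]);
translate([681, 102, 0]) cube([30, 30, 400]);
translate([216, 533, 0]) cube([30, 30, 400]);
translate([681, 533, 0]) cube([30, 30, 400]);
translate([216, 533, 420]) cube([495, 30, 526]);
translate([216, 102, 583]) cube([25, 431, 25]);
translate([686, 102, 583]) cube([25, 431, 25]);
translate([216, 102, 420]) cube([25, 25, 163]);
translate([686, 102, 420]) cube([25, 25, 163]);


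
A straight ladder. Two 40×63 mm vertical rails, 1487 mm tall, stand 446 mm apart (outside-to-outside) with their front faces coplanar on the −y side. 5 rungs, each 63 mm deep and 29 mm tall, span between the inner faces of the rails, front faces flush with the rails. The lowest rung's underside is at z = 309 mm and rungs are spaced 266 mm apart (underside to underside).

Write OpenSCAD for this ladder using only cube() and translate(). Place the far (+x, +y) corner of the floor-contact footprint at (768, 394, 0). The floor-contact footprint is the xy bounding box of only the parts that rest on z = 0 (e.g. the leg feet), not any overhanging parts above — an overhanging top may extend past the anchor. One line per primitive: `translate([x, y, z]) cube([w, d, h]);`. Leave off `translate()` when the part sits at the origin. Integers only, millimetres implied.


translate([322, 331, 0]) cube([40, 63, 1487]);
translate([728, 331, 0]) cube([40, 63, 1487]);
translate([362, 331, 309]) cube([366, 63, 29]);
translate([362, 331, 575]) cube([366, 63, 29]);
translate([362, 331, 841]) cube([366, 63, 29]);
translate([362, 331, 1107]) cube([366, 63, 29]);
translate([362, 331, 1373]) cube([366, 63, 29]);


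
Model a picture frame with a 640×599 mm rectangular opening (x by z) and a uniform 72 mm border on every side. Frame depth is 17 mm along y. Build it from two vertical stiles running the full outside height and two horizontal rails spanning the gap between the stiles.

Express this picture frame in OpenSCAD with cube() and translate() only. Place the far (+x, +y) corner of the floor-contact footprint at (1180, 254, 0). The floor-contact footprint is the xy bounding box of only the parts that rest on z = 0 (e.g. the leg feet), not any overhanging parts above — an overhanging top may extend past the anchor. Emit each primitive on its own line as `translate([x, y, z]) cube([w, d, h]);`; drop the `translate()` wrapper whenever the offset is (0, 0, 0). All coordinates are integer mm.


translate([396, 237, 0]) cube([72, 17, 743]);
translate([1108, 237, 0]) cube([72, 17, 743]);
translate([468, 237, 0]) cube([640, 17, 72]);
translate([468, 237, 671]) cube([640, 17, 72]);


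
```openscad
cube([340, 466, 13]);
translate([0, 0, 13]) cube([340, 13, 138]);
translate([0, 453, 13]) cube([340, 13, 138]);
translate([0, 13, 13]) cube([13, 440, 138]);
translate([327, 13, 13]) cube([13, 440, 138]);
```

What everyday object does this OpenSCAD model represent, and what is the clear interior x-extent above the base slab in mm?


An open box. The internal width is 314 mm.

A 340×466 base slab with four walls standing on it — an open box. The base is 340 mm wide and the walls are 13 mm thick, so the internal width is 340 − 2 × 13 = 314 mm.


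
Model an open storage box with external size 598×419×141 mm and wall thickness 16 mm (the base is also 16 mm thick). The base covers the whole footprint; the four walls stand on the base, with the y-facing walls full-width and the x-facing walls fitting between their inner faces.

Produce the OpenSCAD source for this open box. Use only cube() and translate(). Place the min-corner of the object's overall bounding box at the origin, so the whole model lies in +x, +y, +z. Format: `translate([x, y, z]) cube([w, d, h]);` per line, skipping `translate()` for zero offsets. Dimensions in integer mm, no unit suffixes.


cube([598, 419, 16]);
translate([0, 0, 16]) cube([598, 16, 125]);
translate([0, 403, 16]) cube([598, 16, 125]);
translate([0, 16, 16]) cube([16, 387, 125]);
translate([582, 16, 16]) cube([16, 387, 125]);


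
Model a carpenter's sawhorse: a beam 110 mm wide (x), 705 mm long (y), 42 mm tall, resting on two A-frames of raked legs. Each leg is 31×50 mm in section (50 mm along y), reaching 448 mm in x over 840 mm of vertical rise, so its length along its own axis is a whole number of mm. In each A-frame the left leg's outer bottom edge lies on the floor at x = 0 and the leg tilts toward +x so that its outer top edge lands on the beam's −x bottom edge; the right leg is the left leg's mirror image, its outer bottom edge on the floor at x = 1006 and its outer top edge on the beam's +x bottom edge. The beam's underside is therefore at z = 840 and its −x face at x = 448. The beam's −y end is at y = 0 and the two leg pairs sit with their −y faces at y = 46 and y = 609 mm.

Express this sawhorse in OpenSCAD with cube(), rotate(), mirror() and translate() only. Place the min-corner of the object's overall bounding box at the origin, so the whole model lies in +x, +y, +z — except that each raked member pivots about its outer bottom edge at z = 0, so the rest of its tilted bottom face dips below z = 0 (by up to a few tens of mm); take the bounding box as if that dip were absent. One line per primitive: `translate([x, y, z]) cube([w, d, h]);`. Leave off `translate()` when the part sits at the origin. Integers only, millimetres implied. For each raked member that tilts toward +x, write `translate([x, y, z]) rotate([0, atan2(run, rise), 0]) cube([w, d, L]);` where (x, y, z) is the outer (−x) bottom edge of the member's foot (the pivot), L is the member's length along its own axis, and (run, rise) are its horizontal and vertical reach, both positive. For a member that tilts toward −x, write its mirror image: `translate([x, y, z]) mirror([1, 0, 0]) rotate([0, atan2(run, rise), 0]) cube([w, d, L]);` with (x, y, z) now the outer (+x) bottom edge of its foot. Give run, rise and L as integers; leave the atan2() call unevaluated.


// leg length = √(448² + 840²) = 952
// right-leg outer foot x = 2·448 + 110 = 1006
// beam min-corner = (448, 0, 840)
translate([448, 0, 840]) cube([110, 705, 42]);
translate([0, 46, 0]) rotate([0, atan2(448, 840), 0]) cube([31, 50, 952]);
translate([1006, 46, 0]) mirror([1, 0, 0]) rotate([0, atan2(448, 840), 0]) cube([31, 50, 952]);
translate([0, 609, 0]) rotate([0, atan2(448, 840), 0]) cube([31, 50, 952]);
translate([1006, 609, 0]) mirror([1, 0, 0]) rotate([0, atan2(448, 840), 0]) cube([31, 50, 952]);


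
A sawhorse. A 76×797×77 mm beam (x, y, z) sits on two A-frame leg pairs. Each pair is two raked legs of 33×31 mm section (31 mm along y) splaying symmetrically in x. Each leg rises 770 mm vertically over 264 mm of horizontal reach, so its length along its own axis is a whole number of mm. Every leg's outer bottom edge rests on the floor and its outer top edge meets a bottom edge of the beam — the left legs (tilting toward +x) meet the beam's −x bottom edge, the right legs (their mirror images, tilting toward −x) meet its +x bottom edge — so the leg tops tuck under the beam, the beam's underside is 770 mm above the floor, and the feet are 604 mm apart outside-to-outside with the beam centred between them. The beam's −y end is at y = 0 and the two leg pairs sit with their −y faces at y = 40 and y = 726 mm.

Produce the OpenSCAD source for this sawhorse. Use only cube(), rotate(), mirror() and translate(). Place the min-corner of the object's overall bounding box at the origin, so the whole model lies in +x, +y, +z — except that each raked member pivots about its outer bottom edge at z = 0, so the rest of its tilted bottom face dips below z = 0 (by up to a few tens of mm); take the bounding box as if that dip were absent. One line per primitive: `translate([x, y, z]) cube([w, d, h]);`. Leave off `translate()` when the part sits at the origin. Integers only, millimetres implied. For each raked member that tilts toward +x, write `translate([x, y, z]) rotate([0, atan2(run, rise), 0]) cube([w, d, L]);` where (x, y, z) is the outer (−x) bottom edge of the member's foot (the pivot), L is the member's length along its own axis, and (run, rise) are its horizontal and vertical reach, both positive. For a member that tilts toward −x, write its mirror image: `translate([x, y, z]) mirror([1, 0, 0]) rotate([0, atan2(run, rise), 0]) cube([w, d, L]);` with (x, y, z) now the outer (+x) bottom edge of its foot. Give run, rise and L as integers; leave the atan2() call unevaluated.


// leg length = √(264² + 770²) = 814
// right-leg outer foot x = 2·264 + 76 = 604
// beam min-corner = (264, 0, 770)
translate([264, 0, 770]) cube([76, 797, 77]);
translate([0, 40, 0]) rotate([0, atan2(264, 770), 0]) cube([33, 31, 814]);
translate([604, 40, 0]) mirror([1, 0, 0]) rotate([0, atan2(264, 770), 0]) cube([33, 31, 814]);
translate([0, 726, 0]) rotate([0, atan2(264, 770), 0]) cube([33, 31, 814]);
translate([604, 726, 0]) mirror([1, 0, 0]) rotate([0, atan2(264, 770), 0]) cube([33, 31, 814]);


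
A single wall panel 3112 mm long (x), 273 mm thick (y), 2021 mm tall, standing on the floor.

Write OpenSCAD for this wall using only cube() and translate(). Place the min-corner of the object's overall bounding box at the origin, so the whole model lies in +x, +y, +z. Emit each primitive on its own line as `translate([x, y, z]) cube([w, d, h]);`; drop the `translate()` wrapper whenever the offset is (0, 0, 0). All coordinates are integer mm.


cube([3112, 273, 2021]);


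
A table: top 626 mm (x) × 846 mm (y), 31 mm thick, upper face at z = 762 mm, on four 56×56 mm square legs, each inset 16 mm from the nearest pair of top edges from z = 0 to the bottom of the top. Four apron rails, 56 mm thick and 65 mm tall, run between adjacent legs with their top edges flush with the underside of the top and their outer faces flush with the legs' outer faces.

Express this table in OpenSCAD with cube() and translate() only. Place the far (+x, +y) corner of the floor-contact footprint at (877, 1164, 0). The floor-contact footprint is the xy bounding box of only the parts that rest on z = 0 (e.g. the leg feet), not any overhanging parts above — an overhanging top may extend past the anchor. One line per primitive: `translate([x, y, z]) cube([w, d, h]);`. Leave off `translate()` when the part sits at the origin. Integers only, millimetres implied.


// leg_h = 762 - 31 = 731
// apron z = 731 - 65 = 666
translate([267, 334, 731]) cube([626, 846, 31]);
translate([283, 350, 0]) cube([56, 56, 731]);
translate([821, 350, 0]) cube([56, 56, 731]);
translate([283, 1108, 0]) cube([56, 56, 731]);
translate([821, 1108, 0]) cube([56, 56, 731]);
translate([339, 350, 666]) cube([482, 56, 65]);
translate([339, 1108, 666]) cube([482, 56, 65]);
translate([283, 406, 666]) cube([56, 702, 65]);
translate([821, 406, 666]) cube([56, 702, 65]);


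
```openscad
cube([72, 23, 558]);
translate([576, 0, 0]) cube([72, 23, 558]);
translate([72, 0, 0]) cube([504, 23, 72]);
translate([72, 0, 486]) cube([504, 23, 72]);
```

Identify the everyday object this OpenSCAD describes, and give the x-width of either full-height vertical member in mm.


A picture frame. The border width is 72 mm.

Four thin pieces enclosing a rectangular opening — a picture frame. The two full-height stiles are 558 mm tall; the top rail sits at z = 486 and is 72 mm tall, so the border above the opening is 558 − 486 = 72 mm, matching the stile x-width.


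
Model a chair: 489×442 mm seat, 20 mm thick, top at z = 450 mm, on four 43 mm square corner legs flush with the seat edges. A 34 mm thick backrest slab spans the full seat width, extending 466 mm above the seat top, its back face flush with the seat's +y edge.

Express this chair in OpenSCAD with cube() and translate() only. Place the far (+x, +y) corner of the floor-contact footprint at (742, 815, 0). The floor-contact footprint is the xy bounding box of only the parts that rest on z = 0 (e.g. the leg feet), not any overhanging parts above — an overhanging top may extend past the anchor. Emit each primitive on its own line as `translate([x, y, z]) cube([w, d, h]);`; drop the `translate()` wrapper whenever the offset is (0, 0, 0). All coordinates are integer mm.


translate([253, 373, 430]) cube([489, 442, 20]);
translate([253, 373, 0]) cube([43, 43, 430]);
translate([699, 373, 0]) cube([43, 43, 430]);
translate([253, 772, 0]) cube([43, 43, 430]);
translate([699, 772, 0]) cube([43, 43, 430]);
translate([253, 781, 450]) cube([489, 34, 466]);


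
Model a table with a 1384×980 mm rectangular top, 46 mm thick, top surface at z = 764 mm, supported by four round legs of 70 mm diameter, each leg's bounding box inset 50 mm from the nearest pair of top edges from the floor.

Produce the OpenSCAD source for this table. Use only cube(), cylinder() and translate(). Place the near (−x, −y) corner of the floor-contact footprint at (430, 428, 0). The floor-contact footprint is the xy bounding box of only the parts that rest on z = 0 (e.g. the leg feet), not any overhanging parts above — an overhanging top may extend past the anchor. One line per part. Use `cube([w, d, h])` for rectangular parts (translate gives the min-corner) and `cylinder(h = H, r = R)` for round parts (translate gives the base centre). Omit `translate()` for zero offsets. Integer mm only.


translate([380, 378, 718]) cube([1384, 980, 46]);
translate([465, 463, 0]) cylinder(h = 718, r = 35);
translate([1679, 463, 0]) cylinder(h = 718, r = 35);
translate([465, 1273, 0]) cylinder(h = 718, r = 35);
translate([1679, 1273, 0]) cylinder(h = 718, r = 35);


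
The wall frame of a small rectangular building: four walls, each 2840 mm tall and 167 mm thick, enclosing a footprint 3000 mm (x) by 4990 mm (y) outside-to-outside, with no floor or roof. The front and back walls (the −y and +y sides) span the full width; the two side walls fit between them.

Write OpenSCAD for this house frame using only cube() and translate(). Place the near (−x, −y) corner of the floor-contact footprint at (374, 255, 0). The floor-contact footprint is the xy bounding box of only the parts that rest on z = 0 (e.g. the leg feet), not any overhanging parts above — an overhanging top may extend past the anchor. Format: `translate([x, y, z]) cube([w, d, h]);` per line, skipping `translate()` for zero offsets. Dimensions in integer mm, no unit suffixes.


translate([374, 255, 0]) cube([3000, 167, 2840]);
translate([374, 5078, 0]) cube([3000, 167, 2840]);
translate([374, 422, 0]) cube([167, 4656, 2840]);
translate([3207, 422, 0]) cube([167, 4656, 2840]);


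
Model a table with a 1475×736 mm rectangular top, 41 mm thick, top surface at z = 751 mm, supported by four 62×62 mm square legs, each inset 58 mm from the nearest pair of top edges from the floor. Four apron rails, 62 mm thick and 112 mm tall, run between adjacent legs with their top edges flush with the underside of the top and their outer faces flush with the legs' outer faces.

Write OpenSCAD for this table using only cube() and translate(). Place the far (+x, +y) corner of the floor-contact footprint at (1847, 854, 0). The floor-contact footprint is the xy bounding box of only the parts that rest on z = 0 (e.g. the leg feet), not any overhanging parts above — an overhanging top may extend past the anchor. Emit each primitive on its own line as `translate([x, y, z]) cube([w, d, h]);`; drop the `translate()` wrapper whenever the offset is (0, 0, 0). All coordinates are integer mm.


translate([430, 176, 710]) cube([1475, 736, 41]);
translate([488, 234, 0]) cube([62, 62, 710]);
translate([1785, 234, 0]) cube([62, 62, 710]);
translate([488, 792, 0]) cube([62, 62, 710]);
translate([1785, 792, 0]) cube([62, 62, 710]);
translate([550, 234, 598]) cube([1235, 62, 112]);
translate([550, 792, 598]) cube([1235, 62, 112]);
translate([488, 296, 598]) cube([62, 496, 112]);
translate([1785, 296, 598]) cube([62, 496, 112]);


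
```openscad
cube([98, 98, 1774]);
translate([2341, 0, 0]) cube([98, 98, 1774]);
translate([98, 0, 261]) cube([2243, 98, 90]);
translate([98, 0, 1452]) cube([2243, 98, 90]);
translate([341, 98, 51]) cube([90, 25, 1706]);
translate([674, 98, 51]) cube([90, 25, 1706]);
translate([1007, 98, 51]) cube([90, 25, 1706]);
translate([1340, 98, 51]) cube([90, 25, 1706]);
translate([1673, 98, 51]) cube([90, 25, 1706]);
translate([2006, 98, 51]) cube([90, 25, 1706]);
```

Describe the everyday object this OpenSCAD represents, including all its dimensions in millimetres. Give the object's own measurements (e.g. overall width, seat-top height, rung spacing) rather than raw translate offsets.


A fence section. Two 98×98 mm posts, 1774 mm tall, stand on the floor with a clear span of 2243 mm between their inner faces. Two horizontal rails of 98×90 mm section span the gap between the posts with their undersides at z = 261 mm and z = 1452 mm, flush with the posts' −y face. 6 pickets, each 90 mm wide, 25 mm thick and 1706 mm tall, are fixed to the +y face of the rails with their bottoms at z = 51 mm, spaced across the span with a 243 mm gap after the −x post and between neighbouring pickets, with 245 mm left before the +x post.


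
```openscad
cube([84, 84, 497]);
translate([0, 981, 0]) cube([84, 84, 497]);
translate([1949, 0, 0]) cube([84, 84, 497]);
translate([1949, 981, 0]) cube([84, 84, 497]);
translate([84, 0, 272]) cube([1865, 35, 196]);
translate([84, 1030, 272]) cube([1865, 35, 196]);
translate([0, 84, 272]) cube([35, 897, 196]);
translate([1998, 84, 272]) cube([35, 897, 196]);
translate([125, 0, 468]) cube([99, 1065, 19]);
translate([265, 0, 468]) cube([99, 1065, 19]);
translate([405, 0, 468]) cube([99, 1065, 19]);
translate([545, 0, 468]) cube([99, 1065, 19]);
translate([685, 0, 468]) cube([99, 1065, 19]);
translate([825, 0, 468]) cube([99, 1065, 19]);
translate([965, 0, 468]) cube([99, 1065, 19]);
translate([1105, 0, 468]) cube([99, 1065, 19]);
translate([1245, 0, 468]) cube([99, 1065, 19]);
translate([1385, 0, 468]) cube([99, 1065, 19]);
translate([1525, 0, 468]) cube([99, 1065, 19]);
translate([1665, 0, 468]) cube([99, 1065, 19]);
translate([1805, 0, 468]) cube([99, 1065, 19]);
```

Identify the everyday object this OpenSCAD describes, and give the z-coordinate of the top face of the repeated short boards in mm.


A bed frame. The slat-top height is 487 mm.

Four posts, four rails, and a row of slats — a bed frame. Slats sit on the rails at z = 272 + 196 = 468; with slat thickness 19, the top is 487 mm.


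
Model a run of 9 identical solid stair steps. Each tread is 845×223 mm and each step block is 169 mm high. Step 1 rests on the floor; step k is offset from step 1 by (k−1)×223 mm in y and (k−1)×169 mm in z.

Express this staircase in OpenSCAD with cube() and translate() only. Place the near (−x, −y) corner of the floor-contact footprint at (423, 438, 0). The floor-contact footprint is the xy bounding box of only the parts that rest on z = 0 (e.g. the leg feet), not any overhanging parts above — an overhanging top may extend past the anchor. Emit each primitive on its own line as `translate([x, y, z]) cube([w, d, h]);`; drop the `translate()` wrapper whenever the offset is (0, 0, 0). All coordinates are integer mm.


translate([423, 438, 0]) cube([845, 223, 169]);
translate([423, 661, 169]) cube([845, 223, 169]);
translate([423, 884, 338]) cube([845, 223, 169]);
translate([423, 1107, 507]) cube([845, 223, 169]);
translate([423, 1330, 676]) cube([845, 223, 169]);
translate([423, 1553, 845]) cube([845, 223, 169]);
translate([423, 1776, 1014]) cube([845, 223, 169]);
translate([423, 1999, 1183]) cube([845, 223, 169]);
translate([423, 2222, 1352]) cube([845, 223, 169]);


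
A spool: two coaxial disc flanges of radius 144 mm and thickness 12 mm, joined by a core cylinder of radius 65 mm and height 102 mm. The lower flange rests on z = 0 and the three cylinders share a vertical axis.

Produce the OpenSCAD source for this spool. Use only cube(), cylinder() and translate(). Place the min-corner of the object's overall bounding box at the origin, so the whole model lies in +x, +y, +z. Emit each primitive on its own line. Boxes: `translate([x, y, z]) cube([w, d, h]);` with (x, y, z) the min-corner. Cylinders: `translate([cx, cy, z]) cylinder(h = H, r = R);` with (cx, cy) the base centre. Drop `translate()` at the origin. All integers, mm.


translate([144, 144, 0]) cylinder(h = 12, r = 144);
translate([144, 144, 12]) cylinder(h = 102, r = 65);
translate([144, 144, 114]) cylinder(h = 12, r = 144);


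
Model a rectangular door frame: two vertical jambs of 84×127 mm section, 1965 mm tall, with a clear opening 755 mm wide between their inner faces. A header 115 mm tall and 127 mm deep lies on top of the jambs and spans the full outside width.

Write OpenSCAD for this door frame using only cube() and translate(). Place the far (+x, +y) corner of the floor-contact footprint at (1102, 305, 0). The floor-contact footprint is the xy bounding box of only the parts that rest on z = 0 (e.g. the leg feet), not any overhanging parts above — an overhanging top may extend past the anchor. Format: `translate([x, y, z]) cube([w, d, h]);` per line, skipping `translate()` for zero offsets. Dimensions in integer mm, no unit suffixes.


translate([179, 178, 0]) cube([84, 127, 1965]);
translate([1018, 178, 0]) cube([84, 127, 1965]);
translate([179, 178, 1965]) cube([923, 127, 115]);


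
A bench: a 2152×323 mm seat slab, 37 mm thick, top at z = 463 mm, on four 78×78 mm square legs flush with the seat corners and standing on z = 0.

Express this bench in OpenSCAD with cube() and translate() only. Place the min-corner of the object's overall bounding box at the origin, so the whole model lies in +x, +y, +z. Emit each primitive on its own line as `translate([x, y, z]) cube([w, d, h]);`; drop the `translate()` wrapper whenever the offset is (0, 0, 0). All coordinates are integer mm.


translate([0, 0, 426]) cube([2152, 323, 37]);
cube([78, 78, 426]);
translate([0, 245, 0]) cube([78, 78, 426]);
translate([2074, 0, 0]) cube([78, 78, 426]);
translate([2074, 245, 0]) cube([78, 78, 426]);


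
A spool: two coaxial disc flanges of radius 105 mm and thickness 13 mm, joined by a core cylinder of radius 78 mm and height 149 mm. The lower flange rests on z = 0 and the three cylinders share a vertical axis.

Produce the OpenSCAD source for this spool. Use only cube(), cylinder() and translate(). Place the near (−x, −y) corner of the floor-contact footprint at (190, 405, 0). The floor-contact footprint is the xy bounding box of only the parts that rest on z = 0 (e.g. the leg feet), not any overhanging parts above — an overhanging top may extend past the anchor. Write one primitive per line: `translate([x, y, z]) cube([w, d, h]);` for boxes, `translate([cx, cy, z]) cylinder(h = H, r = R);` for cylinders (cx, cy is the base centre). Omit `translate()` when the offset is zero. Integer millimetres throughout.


translate([295, 510, 0]) cylinder(h = 13, r = 105);
translate([295, 510, 13]) cylinder(h = 149, r = 78);
translate([295, 510, 162]) cylinder(h = 13, r = 105);


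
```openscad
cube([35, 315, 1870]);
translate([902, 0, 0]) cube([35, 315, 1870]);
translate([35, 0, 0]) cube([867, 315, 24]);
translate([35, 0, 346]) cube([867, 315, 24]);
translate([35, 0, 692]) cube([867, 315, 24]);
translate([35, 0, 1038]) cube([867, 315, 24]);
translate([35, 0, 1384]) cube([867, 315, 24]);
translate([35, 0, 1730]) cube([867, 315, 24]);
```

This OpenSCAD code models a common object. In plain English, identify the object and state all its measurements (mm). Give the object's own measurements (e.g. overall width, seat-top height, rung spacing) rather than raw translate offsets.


An open bookshelf. Two side panels, each 35 mm thick, 315 mm deep and 1870 mm tall, stand 937 mm apart (outside-to-outside). Between them sit 6 shelves, each 24 mm thick and 315 mm deep, spanning the full gap between the sides. The bottom shelf rests on the floor (its underside at z = 0) and the clear gap between one shelf's top and the next shelf's underside is 322 mm.


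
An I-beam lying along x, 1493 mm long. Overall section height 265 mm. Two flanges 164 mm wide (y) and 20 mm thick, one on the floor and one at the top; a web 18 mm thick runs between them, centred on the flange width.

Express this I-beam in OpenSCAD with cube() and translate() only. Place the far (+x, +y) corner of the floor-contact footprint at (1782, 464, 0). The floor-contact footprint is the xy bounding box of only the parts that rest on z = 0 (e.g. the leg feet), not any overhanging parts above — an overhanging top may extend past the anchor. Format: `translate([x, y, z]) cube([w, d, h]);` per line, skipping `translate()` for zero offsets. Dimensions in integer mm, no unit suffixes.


translate([289, 300, 0]) cube([1493, 164, 20]);
translate([289, 373, 20]) cube([1493, 18, 225]);
translate([289, 300, 245]) cube([1493, 164, 20]);


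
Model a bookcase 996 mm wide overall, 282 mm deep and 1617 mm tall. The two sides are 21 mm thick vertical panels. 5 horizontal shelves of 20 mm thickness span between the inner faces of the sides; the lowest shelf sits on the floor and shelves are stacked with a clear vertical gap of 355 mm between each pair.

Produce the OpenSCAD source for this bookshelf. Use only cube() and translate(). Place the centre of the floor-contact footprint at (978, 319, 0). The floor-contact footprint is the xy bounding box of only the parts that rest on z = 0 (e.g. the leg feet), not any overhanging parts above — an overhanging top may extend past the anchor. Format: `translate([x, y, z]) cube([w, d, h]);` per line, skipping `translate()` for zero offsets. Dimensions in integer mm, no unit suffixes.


translate([480, 178, 0]) cube([21, 282, 1617]);
translate([1455, 178, 0]) cube([21, 282, 1617]);
translate([501, 178, 0]) cube([954, 282, 20]);
translate([501, 178, 375]) cube([954, 282, 20]);
translate([501, 178, 750]) cube([954, 282, 20]);
translate([501, 178, 1125]) cube([954, 282, 20]);
translate([501, 178, 1500]) cube([954, 282, 20]);


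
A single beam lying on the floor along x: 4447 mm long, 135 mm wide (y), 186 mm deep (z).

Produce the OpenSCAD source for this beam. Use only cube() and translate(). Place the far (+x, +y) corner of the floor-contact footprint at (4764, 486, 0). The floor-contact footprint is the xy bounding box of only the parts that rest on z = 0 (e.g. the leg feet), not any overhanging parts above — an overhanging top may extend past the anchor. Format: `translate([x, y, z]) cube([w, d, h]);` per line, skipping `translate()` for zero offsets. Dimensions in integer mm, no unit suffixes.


translate([317, 351, 0]) cube([4447, 135, 186]);


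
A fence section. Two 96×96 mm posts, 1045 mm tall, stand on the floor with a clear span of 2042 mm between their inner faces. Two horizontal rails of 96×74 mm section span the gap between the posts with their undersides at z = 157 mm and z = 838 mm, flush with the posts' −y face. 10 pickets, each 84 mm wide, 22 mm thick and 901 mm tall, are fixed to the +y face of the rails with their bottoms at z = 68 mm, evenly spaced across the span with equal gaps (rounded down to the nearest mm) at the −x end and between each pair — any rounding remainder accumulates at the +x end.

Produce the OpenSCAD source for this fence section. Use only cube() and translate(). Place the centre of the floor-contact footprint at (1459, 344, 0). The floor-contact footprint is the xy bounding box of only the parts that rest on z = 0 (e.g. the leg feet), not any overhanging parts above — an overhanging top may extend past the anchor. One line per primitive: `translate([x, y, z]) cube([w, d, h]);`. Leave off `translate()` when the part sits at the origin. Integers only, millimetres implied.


translate([342, 296, 0]) cube([96, 96, 1045]);
translate([2480, 296, 0]) cube([96, 96, 1045]);
translate([438, 296, 157]) cube([2042, 96, 74]);
translate([438, 296, 838]) cube([2042, 96, 74]);
translate([547, 392, 68]) cube([84, 22, 901]);
translate([740, 392, 68]) cube([84, 22, 901]);
translate([933, 392, 68]) cube([84, 22, 901]);
translate([1126, 392, 68]) cube([84, 22, 901]);
translate([1319, 392, 68]) cube([84, 22, 901]);
translate([1512, 392, 68]) cube([84, 22, 901]);
translate([1705, 392, 68]) cube([84, 22, 901]);
translate([1898, 392, 68]) cube([84, 22, 901]);
translate([2091, 392, 68]) cube([84, 22, 901]);
translate([2284, 392, 68]) cube([84, 22, 901]);


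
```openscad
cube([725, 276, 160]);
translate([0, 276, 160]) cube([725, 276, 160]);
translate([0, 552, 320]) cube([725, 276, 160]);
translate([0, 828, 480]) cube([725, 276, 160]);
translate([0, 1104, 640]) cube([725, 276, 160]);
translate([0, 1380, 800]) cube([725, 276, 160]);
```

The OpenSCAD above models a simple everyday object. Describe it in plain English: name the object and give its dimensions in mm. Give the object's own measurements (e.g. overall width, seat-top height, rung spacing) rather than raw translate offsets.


A straight staircase of 6 solid steps. Each step is 725 mm wide (x), 276 mm deep (y, the going) and 160 mm tall (the rise). The first step rests on the floor; each subsequent step sits one going further in +y and one rise higher in +z, directly behind and above the previous step with no overlap.


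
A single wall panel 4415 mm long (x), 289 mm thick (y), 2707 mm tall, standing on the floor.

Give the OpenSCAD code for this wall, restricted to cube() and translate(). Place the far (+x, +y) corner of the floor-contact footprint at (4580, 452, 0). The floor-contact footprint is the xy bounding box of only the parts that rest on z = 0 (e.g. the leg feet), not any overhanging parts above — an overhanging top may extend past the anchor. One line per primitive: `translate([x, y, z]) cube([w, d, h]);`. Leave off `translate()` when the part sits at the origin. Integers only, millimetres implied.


translate([165, 163, 0]) cube([4415, 289, 2707]);
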